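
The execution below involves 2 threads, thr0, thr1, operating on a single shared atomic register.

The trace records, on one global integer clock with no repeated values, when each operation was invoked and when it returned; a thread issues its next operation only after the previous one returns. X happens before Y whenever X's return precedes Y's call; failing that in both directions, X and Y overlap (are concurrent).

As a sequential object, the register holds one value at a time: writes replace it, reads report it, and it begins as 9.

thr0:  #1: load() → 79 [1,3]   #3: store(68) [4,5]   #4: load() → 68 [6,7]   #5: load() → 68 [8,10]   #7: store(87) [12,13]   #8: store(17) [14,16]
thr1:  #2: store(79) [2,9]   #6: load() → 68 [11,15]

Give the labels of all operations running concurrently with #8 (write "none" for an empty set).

#6

#8 spans [14,16]: anything still running between times 14 and 16 counts as concurrent
#1 [1,3]: before
#2 [2,9]: before
#3 [4,5]: before
#4 [6,7]: before
#5 [8,10]: before
#6 [11,15]: concurrent
#7 [12,13]: before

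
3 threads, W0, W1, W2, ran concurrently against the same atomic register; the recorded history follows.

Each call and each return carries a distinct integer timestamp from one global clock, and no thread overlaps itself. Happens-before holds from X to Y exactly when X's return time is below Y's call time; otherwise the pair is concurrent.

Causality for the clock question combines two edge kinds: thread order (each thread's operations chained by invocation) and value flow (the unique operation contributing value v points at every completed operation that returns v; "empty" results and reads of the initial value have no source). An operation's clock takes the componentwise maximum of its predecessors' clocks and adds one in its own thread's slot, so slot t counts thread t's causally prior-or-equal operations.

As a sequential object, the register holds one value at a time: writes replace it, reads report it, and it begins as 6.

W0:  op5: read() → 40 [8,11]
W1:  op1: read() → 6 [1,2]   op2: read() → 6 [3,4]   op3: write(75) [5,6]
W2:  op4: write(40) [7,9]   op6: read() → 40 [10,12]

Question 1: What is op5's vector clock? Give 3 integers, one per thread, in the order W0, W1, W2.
Answer: (1, 0, 1)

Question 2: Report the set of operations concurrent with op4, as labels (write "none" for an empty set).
Answer: op5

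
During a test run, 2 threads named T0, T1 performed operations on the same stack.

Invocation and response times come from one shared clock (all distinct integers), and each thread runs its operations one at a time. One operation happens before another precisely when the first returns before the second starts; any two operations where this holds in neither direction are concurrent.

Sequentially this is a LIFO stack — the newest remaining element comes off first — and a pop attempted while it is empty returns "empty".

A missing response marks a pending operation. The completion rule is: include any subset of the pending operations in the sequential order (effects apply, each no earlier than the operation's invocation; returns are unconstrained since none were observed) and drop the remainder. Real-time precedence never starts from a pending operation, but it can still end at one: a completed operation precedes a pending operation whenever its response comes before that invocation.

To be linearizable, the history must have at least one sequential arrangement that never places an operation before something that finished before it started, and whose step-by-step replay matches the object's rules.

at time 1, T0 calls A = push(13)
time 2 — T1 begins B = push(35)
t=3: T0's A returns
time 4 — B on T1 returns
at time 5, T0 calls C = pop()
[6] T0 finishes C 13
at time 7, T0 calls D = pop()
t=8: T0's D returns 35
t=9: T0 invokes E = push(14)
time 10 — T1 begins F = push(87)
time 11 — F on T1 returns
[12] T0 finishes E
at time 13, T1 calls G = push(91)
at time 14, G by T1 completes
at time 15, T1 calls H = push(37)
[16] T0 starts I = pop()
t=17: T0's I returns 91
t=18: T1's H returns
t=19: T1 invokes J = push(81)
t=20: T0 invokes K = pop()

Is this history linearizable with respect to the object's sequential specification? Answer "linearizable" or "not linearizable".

linearizable

one valid linearization: B, A, C, D, E, F, G, I, H
step 1: B push(35) — stack <35>
step 2: A push(13) — stack <35,13>
step 3: C pop() → 13 — stack <35>
step 4: D pop() → 35 — stack <>
step 5: E push(14) — stack <14>
step 6: F push(87) — stack <14,87>
step 7: G push(91) — stack <14,87,91>
step 8: I pop() → 91 — stack <14,87>
step 9: H push(37) — stack <14,87,37>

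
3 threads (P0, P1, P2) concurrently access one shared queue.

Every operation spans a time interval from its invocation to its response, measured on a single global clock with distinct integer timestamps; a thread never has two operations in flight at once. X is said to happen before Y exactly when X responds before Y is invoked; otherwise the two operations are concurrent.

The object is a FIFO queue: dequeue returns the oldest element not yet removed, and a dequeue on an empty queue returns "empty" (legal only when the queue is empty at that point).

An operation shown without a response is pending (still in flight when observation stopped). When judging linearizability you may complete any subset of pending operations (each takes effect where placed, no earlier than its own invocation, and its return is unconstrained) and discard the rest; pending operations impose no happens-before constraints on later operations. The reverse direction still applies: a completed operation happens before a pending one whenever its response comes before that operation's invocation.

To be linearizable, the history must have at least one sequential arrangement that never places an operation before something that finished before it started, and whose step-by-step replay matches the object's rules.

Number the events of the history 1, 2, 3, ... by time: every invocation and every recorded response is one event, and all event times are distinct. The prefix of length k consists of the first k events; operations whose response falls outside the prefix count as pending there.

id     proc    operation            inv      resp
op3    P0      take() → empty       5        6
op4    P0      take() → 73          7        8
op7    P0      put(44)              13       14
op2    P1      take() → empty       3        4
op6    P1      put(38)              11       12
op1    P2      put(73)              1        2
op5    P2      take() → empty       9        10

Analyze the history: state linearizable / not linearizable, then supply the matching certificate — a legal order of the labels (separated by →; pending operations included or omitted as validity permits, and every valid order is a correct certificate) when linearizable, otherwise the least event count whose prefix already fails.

events 1..3 are fine; event 4 — the response of op2 at time 4 — makes the prefix non-linearizable
the completed operations (2 total) allow one real-time order; the queue replay rejects it
sample order op1, op2 stalls at step 2 — op2 take() → empty has no legal effect

not linearizable — minimal violating prefix: 4 events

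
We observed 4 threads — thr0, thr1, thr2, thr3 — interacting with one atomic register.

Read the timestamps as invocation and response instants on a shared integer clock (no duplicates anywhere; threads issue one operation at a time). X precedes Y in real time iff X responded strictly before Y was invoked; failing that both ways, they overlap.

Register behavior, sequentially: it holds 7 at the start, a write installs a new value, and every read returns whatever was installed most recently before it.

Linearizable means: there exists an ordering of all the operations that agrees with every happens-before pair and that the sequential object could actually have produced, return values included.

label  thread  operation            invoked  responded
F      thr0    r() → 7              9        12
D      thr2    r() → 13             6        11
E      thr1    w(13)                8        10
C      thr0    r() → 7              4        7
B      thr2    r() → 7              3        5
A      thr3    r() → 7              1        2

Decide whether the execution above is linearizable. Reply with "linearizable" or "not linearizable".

linearizable

one valid linearization: A, B, C, F, E, D
step 1: A r() → 7 — value 7
step 2: B r() → 7 — value 7
step 3: C r() → 7 — value 7
step 4: F r() → 7 — value 7
step 5: E w(13) — value 13
step 6: D r() → 13 — value 13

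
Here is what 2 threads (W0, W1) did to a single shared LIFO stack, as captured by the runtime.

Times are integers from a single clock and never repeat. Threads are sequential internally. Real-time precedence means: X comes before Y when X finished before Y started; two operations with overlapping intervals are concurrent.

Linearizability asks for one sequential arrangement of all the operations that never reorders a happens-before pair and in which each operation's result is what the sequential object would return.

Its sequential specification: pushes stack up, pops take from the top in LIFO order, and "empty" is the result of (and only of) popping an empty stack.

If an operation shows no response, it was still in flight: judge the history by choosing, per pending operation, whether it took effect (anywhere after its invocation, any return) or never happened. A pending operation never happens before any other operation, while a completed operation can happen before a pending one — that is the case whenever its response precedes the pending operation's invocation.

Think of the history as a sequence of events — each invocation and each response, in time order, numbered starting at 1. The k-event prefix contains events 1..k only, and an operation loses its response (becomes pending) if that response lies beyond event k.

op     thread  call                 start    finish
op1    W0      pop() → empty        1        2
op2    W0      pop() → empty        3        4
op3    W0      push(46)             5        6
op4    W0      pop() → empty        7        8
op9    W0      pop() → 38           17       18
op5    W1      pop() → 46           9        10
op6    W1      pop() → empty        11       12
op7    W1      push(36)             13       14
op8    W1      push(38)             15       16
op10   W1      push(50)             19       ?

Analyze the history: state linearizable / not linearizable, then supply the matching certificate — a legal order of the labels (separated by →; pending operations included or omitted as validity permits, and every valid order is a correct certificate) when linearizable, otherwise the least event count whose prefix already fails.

cut after 7 events: linearizable; cut after 8 events (op4 responds, time 8): not linearizable
the sole real-time-consistent order of 4 completed operations fails the LIFO stack replay
for example op1, op2, op3, op4 fails at step 4: op4 pop() → empty is not legal there

not linearizable — minimal violating prefix: 8 events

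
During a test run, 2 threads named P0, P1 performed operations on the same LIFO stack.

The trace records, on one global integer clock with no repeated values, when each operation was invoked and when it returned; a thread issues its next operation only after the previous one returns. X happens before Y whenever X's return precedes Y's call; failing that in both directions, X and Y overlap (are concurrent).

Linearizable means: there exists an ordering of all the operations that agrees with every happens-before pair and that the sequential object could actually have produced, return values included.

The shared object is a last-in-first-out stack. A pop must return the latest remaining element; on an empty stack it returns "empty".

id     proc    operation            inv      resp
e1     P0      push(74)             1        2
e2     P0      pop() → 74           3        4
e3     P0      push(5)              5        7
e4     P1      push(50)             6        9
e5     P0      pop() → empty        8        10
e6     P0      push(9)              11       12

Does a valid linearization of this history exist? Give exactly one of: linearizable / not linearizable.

not linearizable

cut after 9 events: linearizable; cut after 10 events (e5 responds, time 10): not linearizable
all 3 real-time-respecting orders fail — 5 completed LIFO stack operations, no legal replay
take e1, e2, e3, e4, e5: step 5 already fails, because e5 pop() → empty cannot occur there
take e1, e2, e3, e5, e4: step 4 already fails, because e5 pop() → empty cannot occur there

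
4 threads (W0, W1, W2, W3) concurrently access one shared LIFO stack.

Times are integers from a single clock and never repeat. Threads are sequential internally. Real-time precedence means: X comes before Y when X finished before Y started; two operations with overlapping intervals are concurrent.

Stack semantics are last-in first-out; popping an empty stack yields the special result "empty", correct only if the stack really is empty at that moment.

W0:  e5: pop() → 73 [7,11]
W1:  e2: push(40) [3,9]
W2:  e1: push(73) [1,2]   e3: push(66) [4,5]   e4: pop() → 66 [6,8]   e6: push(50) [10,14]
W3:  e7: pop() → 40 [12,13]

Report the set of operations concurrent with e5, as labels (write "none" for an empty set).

e5 spans [7,11]; an op avoiding the whole window 7..11 is ordered, any other is concurrent
e1 [1,2]: before
e2 [3,9]: concurrent
e3 [4,5]: before
e4 [6,8]: concurrent
e6 [10,14]: concurrent
e7 [12,13]: after

e2, e4, e6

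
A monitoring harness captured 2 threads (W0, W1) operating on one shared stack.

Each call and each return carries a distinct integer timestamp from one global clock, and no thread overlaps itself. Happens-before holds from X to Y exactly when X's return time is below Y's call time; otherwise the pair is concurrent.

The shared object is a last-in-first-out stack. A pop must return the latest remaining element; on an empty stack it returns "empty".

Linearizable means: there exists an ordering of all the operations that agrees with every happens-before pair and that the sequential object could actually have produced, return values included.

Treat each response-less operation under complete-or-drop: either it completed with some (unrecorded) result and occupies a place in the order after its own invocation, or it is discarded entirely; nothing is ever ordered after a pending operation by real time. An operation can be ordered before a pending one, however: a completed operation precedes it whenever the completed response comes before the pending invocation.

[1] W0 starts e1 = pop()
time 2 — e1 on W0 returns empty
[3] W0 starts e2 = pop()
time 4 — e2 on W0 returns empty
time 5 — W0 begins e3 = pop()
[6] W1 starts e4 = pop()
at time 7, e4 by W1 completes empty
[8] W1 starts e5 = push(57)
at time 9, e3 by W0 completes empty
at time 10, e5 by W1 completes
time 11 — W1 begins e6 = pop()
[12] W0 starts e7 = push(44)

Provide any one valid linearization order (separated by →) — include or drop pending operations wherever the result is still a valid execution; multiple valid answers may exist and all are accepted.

step 1: e1 pop() → empty — stack <>
step 2: e2 pop() → empty — stack <>
step 3: e3 pop() → empty — stack <>
step 4: e4 pop() → empty — stack <>
step 5: e5 push(57) — stack <57>

e1 → e2 → e3 → e4 → e5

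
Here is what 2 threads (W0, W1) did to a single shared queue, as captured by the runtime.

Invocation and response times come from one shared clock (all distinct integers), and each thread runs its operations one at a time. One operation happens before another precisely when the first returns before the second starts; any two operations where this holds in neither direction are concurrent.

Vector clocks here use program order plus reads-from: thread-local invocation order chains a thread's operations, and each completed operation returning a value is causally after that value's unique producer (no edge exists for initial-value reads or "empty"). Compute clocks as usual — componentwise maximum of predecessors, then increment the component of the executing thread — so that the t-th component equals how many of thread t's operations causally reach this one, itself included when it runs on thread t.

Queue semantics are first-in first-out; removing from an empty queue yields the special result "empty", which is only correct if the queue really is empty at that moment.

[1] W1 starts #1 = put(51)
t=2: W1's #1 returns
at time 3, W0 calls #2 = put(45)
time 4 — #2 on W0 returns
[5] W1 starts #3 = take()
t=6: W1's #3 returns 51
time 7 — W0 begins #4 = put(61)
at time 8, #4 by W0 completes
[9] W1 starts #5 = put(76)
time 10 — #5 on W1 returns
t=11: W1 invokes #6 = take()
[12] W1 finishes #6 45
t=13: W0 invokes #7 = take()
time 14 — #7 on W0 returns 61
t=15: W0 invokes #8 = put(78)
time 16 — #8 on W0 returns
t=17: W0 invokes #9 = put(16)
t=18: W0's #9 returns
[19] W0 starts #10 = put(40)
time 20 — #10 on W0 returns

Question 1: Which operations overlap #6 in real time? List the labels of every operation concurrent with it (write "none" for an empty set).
none

#6 spans [11,12]; an op avoiding the whole window 11..12 is ordered, any other is concurrent
#1 [1,2]: before
#2 [3,4]: before
#3 [5,6]: before
#4 [7,8]: before
#5 [9,10]: before
#7 [13,14]: after
#8 [15,16]: after
#9 [17,18]: after
#10 [19,20]: after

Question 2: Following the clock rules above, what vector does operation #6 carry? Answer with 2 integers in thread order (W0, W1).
(1, 4)

no predecessors for #1 (invoked 1): W1 increments from zero → (0, 1)
no predecessors for #2 (invoked 3): W0 increments from zero → (1, 0)
from VC(#1)=(0, 1), #3 (invoked 5) maxes components and bumps W1 → (0, 2)
from VC(#2)=(1, 0), #4 (invoked 7) maxes components and bumps W0 → (2, 0)
from VC(#3)=(0, 2), #5 (invoked 9) maxes components and bumps W1 → (0, 3)
from VC(#4)=(2, 0), #7 (invoked 13) maxes components and bumps W0 → (3, 0)
from VC(#7)=(3, 0), #8 (invoked 15) maxes components and bumps W0 → (4, 0)
from VC(#2)=(1, 0), VC(#5)=(0, 3), #6 (invoked 11) maxes components and bumps W1 → (1, 4)
from VC(#8)=(4, 0), #9 (invoked 17) maxes components and bumps W0 → (5, 0)
from VC(#9)=(5, 0), #10 (invoked 19) maxes components and bumps W0 → (6, 0)
target: VC(#6) = (1, 4)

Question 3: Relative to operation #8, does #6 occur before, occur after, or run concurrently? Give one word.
before

#6 spans [11,12], #8 spans [15,16]
resp(#6)=12 < inv(#8)=15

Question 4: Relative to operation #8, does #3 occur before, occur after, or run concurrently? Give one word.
before

#3 spans [5,6], #8 spans [15,16]
resp(#3)=6 < inv(#8)=15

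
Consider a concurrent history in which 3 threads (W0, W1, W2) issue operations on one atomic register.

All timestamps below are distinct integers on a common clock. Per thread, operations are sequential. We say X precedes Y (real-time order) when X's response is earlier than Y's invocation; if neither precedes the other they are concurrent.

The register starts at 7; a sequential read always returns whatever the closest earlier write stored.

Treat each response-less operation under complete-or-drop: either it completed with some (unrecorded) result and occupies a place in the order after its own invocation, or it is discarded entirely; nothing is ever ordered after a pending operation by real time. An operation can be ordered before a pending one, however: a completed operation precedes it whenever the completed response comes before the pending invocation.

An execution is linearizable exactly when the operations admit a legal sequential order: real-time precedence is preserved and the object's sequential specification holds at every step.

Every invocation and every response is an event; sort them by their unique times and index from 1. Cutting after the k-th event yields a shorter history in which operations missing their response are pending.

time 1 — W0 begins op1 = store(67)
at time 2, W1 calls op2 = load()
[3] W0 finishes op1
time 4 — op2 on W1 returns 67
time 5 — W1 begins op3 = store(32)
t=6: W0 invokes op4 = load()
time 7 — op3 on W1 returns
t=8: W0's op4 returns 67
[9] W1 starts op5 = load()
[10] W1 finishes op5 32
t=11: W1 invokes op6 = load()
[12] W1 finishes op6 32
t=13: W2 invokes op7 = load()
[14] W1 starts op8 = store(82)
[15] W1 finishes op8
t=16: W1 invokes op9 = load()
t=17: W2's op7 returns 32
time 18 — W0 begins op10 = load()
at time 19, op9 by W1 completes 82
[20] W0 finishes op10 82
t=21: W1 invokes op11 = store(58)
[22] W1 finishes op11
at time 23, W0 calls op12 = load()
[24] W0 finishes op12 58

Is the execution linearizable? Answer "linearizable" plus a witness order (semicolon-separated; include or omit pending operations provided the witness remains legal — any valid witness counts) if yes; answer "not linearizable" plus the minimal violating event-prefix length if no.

1. op1 store(67), leaving value 67
2. op2 load() → 67, leaving value 67
3. op4 load() → 67, leaving value 67
4. op3 store(32), leaving value 32
5. op5 load() → 32, leaving value 32
6. op6 load() → 32, leaving value 32
7. op7 load() → 32, leaving value 32
8. op8 store(82), leaving value 82
9. op9 load() → 82, leaving value 82
10. op10 load() → 82, leaving value 82
11. op11 store(58), leaving value 58
12. op12 load() → 58, leaving value 58

linearizable — witness: op1; op2; op4; op3; op5; op6; op7; op8; op9; op10; op11; op12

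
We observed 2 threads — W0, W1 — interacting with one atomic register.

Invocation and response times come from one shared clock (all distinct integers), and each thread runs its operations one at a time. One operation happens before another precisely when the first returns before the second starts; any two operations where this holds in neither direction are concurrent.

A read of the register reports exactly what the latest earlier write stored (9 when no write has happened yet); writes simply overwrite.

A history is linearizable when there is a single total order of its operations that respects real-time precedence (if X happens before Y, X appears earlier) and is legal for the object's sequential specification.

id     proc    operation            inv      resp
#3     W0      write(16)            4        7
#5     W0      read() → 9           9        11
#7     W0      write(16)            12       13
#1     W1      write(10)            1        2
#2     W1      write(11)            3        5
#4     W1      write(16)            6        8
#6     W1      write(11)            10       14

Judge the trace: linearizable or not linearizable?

events 1..10 are fine; event 11 — the response of #5 at time 11 — makes the prefix non-linearizable
no legal order exists: 3 real-time-consistent candidates over 5 completed atomic register operations, all rejected
no completion choice of the 1 pending operation (#6) rescues it — every subset was tried
e.g. #1, #2, #3, #4, #5 (pending dropped): illegal at step 5, since #5 read() → 9 cannot apply there
e.g. #1, #2, #4, #3, #5 (pending dropped): illegal at step 5, since #5 read() → 9 cannot apply there

not linearizable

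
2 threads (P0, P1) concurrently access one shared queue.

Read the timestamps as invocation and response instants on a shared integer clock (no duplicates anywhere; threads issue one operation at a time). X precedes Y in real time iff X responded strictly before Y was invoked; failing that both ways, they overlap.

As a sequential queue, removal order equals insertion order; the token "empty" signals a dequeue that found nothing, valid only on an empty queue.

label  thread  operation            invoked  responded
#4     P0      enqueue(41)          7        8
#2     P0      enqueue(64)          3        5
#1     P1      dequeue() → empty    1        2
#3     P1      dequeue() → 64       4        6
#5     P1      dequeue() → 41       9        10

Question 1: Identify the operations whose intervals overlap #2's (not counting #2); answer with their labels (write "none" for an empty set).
concurrent with #2 ([3,5]): every op whose interval crosses 3..5
#1 [1,2]: before
#3 [4,6]: concurrent
#4 [7,8]: after
#5 [9,10]: after

#3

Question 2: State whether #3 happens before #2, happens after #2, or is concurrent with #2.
#3 spans [4,6], #2 spans [3,5]
the intervals overlap in both directions

concurrent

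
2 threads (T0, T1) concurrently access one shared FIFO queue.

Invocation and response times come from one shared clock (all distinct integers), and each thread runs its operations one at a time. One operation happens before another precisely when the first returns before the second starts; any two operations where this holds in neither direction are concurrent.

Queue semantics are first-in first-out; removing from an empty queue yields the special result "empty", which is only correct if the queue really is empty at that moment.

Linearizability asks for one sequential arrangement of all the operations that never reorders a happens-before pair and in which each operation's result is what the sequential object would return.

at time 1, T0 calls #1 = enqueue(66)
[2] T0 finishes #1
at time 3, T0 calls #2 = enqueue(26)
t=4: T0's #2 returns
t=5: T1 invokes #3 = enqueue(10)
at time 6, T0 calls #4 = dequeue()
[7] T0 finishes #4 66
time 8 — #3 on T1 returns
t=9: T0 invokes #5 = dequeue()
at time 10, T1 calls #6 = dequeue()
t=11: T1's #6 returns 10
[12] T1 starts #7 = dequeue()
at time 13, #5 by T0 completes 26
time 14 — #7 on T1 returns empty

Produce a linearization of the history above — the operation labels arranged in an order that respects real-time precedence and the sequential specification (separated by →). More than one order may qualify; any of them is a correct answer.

#1 → #2 → #3 → #4 → #5 → #6 → #7

after step 1 (#1 enqueue(66)): queue <66>
after step 2 (#2 enqueue(26)): queue <66,26>
after step 3 (#3 enqueue(10)): queue <66,26,10>
after step 4 (#4 dequeue() → 66): queue <26,10>
after step 5 (#5 dequeue() → 26): queue <10>
after step 6 (#6 dequeue() → 10): queue <>
after step 7 (#7 dequeue() → empty): queue <>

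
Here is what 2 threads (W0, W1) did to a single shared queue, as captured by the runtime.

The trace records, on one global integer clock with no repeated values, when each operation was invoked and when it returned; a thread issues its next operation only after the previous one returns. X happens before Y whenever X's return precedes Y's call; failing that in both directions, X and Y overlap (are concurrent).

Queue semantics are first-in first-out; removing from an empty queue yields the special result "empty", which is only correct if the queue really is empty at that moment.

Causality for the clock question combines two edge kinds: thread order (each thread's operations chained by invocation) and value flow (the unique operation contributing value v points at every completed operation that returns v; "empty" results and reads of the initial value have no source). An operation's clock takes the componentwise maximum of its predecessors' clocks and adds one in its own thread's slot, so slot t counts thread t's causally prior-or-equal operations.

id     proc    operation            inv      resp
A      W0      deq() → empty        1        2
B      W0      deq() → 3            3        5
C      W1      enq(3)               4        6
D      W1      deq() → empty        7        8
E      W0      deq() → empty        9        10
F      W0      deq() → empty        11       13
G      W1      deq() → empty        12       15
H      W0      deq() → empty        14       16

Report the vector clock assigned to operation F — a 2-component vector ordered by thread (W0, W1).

(4, 1)

no predecessors for C (invoked 4): W1 increments from zero → (0, 1)
no predecessors for A (invoked 1): W0 increments from zero → (1, 0)
invoked at 7, D merges VC(C)=(0, 1) and bumps W1's slot → (0, 2)
invoked at 12, G merges VC(D)=(0, 2) and bumps W1's slot → (0, 3)
invoked at 3, B merges VC(A)=(1, 0), VC(C)=(0, 1) and bumps W0's slot → (2, 1)
invoked at 9, E merges VC(B)=(2, 1) and bumps W0's slot → (3, 1)
invoked at 11, F merges VC(E)=(3, 1) and bumps W0's slot → (4, 1)
invoked at 14, H merges VC(F)=(4, 1) and bumps W0's slot → (5, 1)
target: VC(F) = (4, 1)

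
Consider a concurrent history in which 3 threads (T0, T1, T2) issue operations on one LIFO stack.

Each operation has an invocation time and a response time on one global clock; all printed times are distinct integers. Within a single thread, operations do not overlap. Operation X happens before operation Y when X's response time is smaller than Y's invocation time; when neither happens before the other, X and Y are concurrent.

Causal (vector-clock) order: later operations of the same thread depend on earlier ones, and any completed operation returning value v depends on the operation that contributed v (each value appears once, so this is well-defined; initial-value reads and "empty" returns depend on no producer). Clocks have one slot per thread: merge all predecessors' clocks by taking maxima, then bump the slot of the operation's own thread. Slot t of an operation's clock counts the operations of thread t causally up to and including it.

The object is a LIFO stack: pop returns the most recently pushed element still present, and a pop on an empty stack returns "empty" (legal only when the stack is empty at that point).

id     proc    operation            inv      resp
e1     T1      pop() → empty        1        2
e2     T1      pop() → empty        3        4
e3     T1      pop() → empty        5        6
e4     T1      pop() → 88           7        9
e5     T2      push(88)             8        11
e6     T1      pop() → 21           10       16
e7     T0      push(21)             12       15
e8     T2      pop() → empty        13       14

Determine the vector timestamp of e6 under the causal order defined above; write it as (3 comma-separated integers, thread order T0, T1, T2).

e5, invoked 8, has no incoming edges; only T2's bump applies → (0, 0, 1)
e1, invoked 1, has no incoming edges; only T1's bump applies → (0, 1, 0)
e7, invoked 12, has no incoming edges; only T0's bump applies → (1, 0, 0)
from VC(e5)=(0, 0, 1), e8 (invoked 13) maxes components and bumps T2 → (0, 0, 2)
from VC(e1)=(0, 1, 0), e2 (invoked 3) maxes components and bumps T1 → (0, 2, 0)
from VC(e2)=(0, 2, 0), e3 (invoked 5) maxes components and bumps T1 → (0, 3, 0)
from VC(e3)=(0, 3, 0), VC(e5)=(0, 0, 1), e4 (invoked 7) maxes components and bumps T1 → (0, 4, 1)
from VC(e4)=(0, 4, 1), VC(e7)=(1, 0, 0), e6 (invoked 10) maxes components and bumps T1 → (1, 5, 1)
target: VC(e6) = (1, 5, 1)

(1, 5, 1)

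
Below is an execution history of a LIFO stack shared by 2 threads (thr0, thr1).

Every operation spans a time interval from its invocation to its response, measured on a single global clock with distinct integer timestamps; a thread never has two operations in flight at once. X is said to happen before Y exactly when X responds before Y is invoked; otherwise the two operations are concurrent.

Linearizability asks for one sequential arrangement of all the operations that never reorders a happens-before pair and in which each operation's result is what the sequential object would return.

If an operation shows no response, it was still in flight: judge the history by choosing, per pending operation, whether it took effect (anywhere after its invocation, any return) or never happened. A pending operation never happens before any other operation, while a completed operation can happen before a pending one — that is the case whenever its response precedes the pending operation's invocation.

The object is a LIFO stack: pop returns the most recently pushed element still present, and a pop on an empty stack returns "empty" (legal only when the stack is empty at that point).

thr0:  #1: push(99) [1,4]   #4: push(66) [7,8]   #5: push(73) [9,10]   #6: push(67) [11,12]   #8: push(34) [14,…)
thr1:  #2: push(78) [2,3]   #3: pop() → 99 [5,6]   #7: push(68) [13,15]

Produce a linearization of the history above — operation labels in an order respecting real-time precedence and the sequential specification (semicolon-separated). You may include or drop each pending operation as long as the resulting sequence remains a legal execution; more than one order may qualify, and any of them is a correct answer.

1. #2 push(78), leaving stack <78>
2. #1 push(99), leaving stack <78,99>
3. #3 pop() → 99, leaving stack <78>
4. #4 push(66), leaving stack <78,66>
5. #5 push(73), leaving stack <78,66,73>
6. #6 push(67), leaving stack <78,66,73,67>
7. #7 push(68), leaving stack <78,66,73,67,68>

#2; #1; #3; #4; #5; #6; #7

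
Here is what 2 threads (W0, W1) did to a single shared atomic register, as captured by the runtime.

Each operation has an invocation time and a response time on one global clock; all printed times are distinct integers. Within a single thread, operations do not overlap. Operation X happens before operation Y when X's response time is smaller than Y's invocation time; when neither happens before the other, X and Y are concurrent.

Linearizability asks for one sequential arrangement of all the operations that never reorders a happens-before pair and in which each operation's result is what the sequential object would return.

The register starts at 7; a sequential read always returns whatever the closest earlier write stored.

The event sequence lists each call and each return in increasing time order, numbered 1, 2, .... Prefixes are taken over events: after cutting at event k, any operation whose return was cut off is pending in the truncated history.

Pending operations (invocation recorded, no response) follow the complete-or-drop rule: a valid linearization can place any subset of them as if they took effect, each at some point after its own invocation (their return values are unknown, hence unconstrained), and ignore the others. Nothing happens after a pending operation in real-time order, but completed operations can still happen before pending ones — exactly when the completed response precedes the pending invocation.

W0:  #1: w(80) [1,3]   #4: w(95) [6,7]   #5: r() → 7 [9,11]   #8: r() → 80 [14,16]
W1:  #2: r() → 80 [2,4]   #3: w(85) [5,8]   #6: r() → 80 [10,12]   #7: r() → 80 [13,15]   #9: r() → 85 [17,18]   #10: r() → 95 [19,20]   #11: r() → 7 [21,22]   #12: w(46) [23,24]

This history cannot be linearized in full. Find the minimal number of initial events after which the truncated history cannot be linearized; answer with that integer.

11

events 1..10 are linearizable, e.g. via #1, #2, #3, #4:
1. #1 w(80), leaving value 80
2. #2 r() → 80, leaving value 80
3. #3 w(85), leaving value 85
4. #4 w(95), leaving value 95
once event 11 joins (#5's response, time 11), exhaustive search finds no witness
no escape via the 1 pending operation (#6): every completion choice fails
one such order, #1, #2, #3, #4, #5 (pending dropped), breaks at step 5 where #5 r() → 7 is illegal
one such order, #1, #2, #4, #3, #5 (pending dropped), breaks at step 5 where #5 r() → 7 is illegal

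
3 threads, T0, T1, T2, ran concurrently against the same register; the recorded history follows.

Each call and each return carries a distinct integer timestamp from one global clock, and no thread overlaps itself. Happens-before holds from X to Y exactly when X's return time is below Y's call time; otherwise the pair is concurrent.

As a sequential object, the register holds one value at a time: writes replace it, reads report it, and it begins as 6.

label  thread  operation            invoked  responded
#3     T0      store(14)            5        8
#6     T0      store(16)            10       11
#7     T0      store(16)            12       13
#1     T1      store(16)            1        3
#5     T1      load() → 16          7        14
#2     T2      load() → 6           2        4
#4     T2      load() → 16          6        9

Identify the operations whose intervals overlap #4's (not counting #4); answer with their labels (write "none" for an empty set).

concurrent with #4 ([6,9]): every op whose interval crosses 6..9
#1 [1,3]: before
#2 [2,4]: before
#3 [5,8]: concurrent
#5 [7,14]: concurrent
#6 [10,11]: after
#7 [12,13]: after

#3, #5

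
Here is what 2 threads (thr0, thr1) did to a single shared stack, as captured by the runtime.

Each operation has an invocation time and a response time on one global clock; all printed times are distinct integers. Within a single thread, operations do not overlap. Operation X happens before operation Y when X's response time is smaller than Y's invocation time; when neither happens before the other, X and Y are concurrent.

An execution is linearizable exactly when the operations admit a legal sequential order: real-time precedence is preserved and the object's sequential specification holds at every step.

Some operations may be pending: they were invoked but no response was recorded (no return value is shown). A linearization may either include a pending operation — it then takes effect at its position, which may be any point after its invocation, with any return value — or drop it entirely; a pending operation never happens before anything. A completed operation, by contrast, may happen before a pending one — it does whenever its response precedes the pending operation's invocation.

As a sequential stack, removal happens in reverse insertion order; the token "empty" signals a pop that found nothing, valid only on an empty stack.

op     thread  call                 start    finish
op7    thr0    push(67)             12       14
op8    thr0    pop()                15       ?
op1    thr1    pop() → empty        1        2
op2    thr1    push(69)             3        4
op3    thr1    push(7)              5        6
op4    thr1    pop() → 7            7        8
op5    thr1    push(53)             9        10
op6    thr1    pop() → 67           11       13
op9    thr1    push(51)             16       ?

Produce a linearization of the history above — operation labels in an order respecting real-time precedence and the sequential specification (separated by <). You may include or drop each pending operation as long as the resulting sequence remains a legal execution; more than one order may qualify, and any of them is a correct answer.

op1 < op2 < op3 < op4 < op5 < op7 < op6

after step 1 (op1 pop() → empty): stack <>
after step 2 (op2 push(69)): stack <69>
after step 3 (op3 push(7)): stack <69,7>
after step 4 (op4 pop() → 7): stack <69>
after step 5 (op5 push(53)): stack <69,53>
after step 6 (op7 push(67)): stack <69,53,67>
after step 7 (op6 pop() → 67): stack <69,53>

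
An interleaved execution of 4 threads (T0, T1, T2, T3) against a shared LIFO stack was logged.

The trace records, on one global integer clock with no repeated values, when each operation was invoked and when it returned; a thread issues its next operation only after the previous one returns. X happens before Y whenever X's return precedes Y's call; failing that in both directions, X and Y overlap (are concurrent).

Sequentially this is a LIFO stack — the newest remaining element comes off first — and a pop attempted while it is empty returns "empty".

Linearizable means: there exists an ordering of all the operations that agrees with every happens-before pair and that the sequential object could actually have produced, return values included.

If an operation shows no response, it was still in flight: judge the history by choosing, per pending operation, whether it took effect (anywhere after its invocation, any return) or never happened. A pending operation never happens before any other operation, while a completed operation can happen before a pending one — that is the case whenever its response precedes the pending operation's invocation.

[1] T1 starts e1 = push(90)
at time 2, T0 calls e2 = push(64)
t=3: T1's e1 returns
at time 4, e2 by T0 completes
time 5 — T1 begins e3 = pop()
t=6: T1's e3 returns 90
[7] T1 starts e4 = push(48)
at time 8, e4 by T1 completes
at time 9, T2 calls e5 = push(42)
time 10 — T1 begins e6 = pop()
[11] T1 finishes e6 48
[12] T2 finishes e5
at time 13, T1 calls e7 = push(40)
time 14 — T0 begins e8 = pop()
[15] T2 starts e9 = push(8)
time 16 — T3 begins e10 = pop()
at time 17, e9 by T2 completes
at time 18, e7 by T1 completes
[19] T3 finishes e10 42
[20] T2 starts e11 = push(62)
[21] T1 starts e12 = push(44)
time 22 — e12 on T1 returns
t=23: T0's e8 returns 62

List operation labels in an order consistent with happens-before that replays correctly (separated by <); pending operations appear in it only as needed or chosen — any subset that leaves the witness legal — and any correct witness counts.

e2 < e1 < e3 < e4 < e6 < e5 < e10 < e7 < e9 < e11 < e8 < e12

1. e2 push(64), leaving stack <64>
2. e1 push(90), leaving stack <64,90>
3. e3 pop() → 90, leaving stack <64>
4. e4 push(48), leaving stack <64,48>
5. e6 pop() → 48, leaving stack <64>
6. e5 push(42), leaving stack <64,42>
7. e10 pop() → 42, leaving stack <64>
8. e7 push(40), leaving stack <64,40>
9. e9 push(8), leaving stack <64,40,8>
10. e11 push(62) (pending, included), leaving stack <64,40,8,62>
11. e8 pop() → 62, leaving stack <64,40,8>
12. e12 push(44), leaving stack <64,40,8,44>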